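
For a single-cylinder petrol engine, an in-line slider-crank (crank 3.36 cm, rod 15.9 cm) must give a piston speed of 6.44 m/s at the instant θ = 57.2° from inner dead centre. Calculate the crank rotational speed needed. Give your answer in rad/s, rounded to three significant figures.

204

For an in-line slider-crank, |v_piston| = rω|sinθ|·[1 + r cosθ/√(L² − r² sin²θ)].
With r = 0.0336 m, L = 0.159 m, θ = 57.2°: the bracketed kinematic factor |dx/dθ| = 0.031528 m.
ω = v/|dx/dθ| = 6.44/0.031528 = 204.26 rad/s.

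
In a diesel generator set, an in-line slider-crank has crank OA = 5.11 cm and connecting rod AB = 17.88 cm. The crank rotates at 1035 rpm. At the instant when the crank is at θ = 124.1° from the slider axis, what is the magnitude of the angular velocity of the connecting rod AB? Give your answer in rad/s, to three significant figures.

ω = 108.4 rad/s (converted from 1035 rpm).
The rod makes angle φ with the slider axis where L sinφ = r sinθ; differentiating, L cosφ·φ̇ = r ω cosθ.
L cosφ = √(L² − r² sin²θ) = 0.17372 m.
|ω_rod| = r ω |cosθ| / √(L² − r² sin²θ) = 0.0511·108.4·0.56064/0.17372 = 17.874 rad/s.

17.9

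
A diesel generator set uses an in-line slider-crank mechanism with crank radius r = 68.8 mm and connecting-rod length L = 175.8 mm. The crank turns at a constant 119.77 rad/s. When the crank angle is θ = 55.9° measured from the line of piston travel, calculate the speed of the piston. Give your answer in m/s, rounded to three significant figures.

ω = 119.8 rad/s
For an in-line slider-crank, x = r cosθ + √(L² − r² sin²θ), so v = −rω sinθ·[1 + r cosθ/√(L² − r² sin²θ)].
With r = 0.0688 m, L = 0.1758 m, θ = 55.9°: √(L² − r² sin²θ) = 0.16631 m.
v = −0.0688·119.8·0.82806·[1 + 0.0688·0.56064/0.16631] = -8.4059 m/s.
|v| = 8.4059 m/s.

8.41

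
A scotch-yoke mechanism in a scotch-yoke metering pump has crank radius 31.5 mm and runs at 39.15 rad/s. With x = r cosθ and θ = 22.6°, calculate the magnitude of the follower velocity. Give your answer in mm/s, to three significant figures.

ω = 39.15 rad/s
x = r cosθ ⇒ ẋ = −rω sinθ.
|v| = rω|sinθ| = 0.0315·39.15·|sin 22.6°| = 0.47392 m/s = 473.92 mm/s.

474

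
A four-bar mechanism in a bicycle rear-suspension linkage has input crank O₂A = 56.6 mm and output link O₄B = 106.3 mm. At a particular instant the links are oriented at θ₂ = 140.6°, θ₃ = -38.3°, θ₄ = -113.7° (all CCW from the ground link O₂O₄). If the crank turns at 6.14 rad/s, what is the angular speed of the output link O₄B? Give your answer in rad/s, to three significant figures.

0.0649

ω₂ = 6.14 rad/s
Differentiating the loop-closure r₂e^{iθ₂}+r₃e^{iθ₃}=r₁+r₄e^{iθ₄} gives r₂ω₂e^{iθ₂}+r₃ω₃e^{iθ₃}=r₄ω₄e^{iθ₄}.
Eliminating the other unknown: ω₄ = r₂ω₂ sin(θ₂−θ₃) / [r₄ sin(θ₄−θ₃)].
Numerator sine = +0.01920; denominator sine = -0.96771.
Result = 0.0566·6.14·(+0.01920) / (0.1063·(-0.96771)) = -0.064856 rad/s; magnitude 0.064856 rad/s.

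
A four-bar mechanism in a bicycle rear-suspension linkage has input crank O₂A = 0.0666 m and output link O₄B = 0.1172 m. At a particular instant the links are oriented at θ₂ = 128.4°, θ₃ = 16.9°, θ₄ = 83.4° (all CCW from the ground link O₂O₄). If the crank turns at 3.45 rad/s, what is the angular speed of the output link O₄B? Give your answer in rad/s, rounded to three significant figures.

ω₂ = 3.45 rad/s
Differentiating the loop-closure r₂e^{iθ₂}+r₃e^{iθ₃}=r₁+r₄e^{iθ₄} gives r₂ω₂e^{iθ₂}+r₃ω₃e^{iθ₃}=r₄ω₄e^{iθ₄}.
Eliminating the other unknown: ω₄ = r₂ω₂ sin(θ₂−θ₃) / [r₄ sin(θ₄−θ₃)].
Numerator sine = +0.93042; denominator sine = +0.91706.
Result = 0.0666·3.45·(+0.93042) / (0.1172·(+0.91706)) = +1.9891 rad/s; magnitude 1.9891 rad/s.

1.99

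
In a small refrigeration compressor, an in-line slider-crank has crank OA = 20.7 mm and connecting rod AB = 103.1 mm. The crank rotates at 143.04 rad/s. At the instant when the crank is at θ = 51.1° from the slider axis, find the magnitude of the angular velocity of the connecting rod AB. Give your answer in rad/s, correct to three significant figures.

ω = 143 rad/s
The rod makes angle φ with the slider axis where L sinφ = r sinθ; differentiating, L cosφ·φ̇ = r ω cosθ.
L cosφ = √(L² − r² sin²θ) = 0.10183 m.
|ω_rod| = r ω |cosθ| / √(L² − r² sin²θ) = 0.0207·143·0.62796/0.10183 = 18.259 rad/s.

18.3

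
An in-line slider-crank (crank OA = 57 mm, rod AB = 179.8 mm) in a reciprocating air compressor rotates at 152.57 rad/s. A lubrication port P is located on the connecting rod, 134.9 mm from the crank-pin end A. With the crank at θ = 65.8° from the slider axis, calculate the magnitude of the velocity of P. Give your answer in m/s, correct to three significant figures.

8.79

ω = 152.6 rad/s.  Crank-pin speed |V_A| = rω = 8.6965 m/s, perpendicular to OA.
Rod angle: sinφ = −(r/L) sinθ ⇒ φ = -16.808°; ω_rod = −rω cosθ/√(L²−r²sin²θ) = -20.712 rad/s.
V_P = V_A + ω_rod × AP, with AP = 0.1349 m along the rod.
Components: V_Px = −rω sinθ − a·ω_rod·sinφ = -8.7402 m/s;  V_Py = rω cosθ + a·ω_rod·cosφ = +0.89023 m/s.
|V_P| = √(V_Px² + V_Py²) = 8.7854 m/s.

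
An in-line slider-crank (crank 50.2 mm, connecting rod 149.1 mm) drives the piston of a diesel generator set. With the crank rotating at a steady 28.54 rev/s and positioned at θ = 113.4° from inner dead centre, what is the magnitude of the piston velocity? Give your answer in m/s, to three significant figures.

7.10

ω = 2π·28.5 = 179.3 rad/s
For an in-line slider-crank, x = r cosθ + √(L² − r² sin²θ), so v = −rω sinθ·[1 + r cosθ/√(L² − r² sin²θ)].
With r = 0.0502 m, L = 0.1491 m, θ = 113.4°: √(L² − r² sin²θ) = 0.1418 m.
v = −0.0502·179.3·0.91775·[1 + 0.0502·-0.39715/0.1418] = -7.1001 m/s.
|v| = 7.1001 m/s.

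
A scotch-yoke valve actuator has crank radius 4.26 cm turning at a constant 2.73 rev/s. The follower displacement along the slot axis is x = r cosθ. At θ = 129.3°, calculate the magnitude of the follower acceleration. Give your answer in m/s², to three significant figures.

7.94

ω = 17.15 rad/s (from 2.73 rev/s).
x = r cosθ ⇒ ẍ = −rω² cosθ (ω constant).
|a| = rω²|cosθ| = 0.0426·(17.15)²·|cos 129.3°| = 7.9389 m/s².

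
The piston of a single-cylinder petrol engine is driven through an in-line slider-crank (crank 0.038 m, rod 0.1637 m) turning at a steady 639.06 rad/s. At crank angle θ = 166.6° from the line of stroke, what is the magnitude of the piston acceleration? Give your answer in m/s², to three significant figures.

ω = 639.1 rad/s
x(θ) = r cosθ + √(L² − r² sin²θ); with ω constant, a = ω²·d²x/dθ².
d²x/dθ² = −r cosθ − r²(cos2θ)/√u − r⁴ sin²2θ/(4u^{3/2}),  u = L² − r² sin²θ = 0.0267201 m².
Substituting r = 0.038 m, L = 0.1637 m, θ = 166.6°: d²x/dθ² = +0.029056 m.
a = ω²·d²x/dθ² = (639.1)²·(+0.029056) = +11867 m/s²;  |a| = 11867 m/s².

11900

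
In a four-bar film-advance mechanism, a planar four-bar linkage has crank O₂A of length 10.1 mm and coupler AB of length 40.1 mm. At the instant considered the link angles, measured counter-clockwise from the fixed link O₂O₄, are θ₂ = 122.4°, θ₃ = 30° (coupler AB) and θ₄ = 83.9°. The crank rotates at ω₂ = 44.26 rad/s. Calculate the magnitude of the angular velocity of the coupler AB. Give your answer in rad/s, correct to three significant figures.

8.59

ω₂ = 44.26 rad/s
Differentiating the loop-closure r₂e^{iθ₂}+r₃e^{iθ₃}=r₁+r₄e^{iθ₄} gives r₂ω₂e^{iθ₂}+r₃ω₃e^{iθ₃}=r₄ω₄e^{iθ₄}.
Eliminating the other unknown: ω₃ = r₂ω₂ sin(θ₄−θ₂) / [r₃ sin(θ₃−θ₄)].
Numerator sine = -0.62251; denominator sine = -0.80799.
Result = 0.0101·44.26·(-0.62251) / (0.0401·(-0.80799)) = +8.5888 rad/s; magnitude 8.5888 rad/s.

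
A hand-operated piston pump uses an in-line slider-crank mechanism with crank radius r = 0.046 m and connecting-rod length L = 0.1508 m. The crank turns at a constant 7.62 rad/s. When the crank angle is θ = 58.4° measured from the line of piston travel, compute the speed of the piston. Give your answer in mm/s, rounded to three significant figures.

348

ω = 7.62 rad/s
For an in-line slider-crank, x = r cosθ + √(L² − r² sin²θ), so v = −rω sinθ·[1 + r cosθ/√(L² − r² sin²θ)].
With r = 0.046 m, L = 0.1508 m, θ = 58.4°: √(L² − r² sin²θ) = 0.14562 m.
v = −0.046·7.62·0.85173·[1 + 0.046·0.52399/0.14562] = -0.34796 m/s.
|v| = 0.34796 m/s = 347.96 mm/s.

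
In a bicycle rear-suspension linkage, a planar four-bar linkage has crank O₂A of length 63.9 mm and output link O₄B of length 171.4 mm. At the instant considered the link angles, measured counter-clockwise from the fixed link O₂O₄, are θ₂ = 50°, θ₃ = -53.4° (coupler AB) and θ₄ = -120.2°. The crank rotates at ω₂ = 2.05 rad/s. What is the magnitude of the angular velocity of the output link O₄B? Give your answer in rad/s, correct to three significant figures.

ω₂ = 2.05 rad/s
Differentiating the loop-closure r₂e^{iθ₂}+r₃e^{iθ₃}=r₁+r₄e^{iθ₄} gives r₂ω₂e^{iθ₂}+r₃ω₃e^{iθ₃}=r₄ω₄e^{iθ₄}.
Eliminating the other unknown: ω₄ = r₂ω₂ sin(θ₂−θ₃) / [r₄ sin(θ₄−θ₃)].
Numerator sine = +0.97278; denominator sine = -0.91914.
Result = 0.0639·2.05·(+0.97278) / (0.1714·(-0.91914)) = -0.80887 rad/s; magnitude 0.80887 rad/s.

0.809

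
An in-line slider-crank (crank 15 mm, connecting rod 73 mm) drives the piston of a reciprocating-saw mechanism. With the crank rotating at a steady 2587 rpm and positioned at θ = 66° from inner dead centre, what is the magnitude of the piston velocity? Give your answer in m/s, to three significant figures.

4.03

ω = 2π·2587/60 = 270.9 rad/s
For an in-line slider-crank, x = r cosθ + √(L² − r² sin²θ), so v = −rω sinθ·[1 + r cosθ/√(L² − r² sin²θ)].
With r = 0.015 m, L = 0.073 m, θ = 66°: √(L² − r² sin²θ) = 0.071702 m.
v = −0.015·270.9·0.91355·[1 + 0.015·0.40674/0.071702] = -4.0282 m/s.
|v| = 4.0282 m/s.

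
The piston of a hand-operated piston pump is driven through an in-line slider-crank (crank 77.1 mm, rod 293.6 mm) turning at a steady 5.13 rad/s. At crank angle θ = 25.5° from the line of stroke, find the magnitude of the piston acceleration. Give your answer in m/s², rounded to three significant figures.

2.17

ω = 5.13 rad/s
x(θ) = r cosθ + √(L² − r² sin²θ); with ω constant, a = ω²·d²x/dθ².
d²x/dθ² = −r cosθ − r²(cos2θ)/√u − r⁴ sin²2θ/(4u^{3/2}),  u = L² − r² sin²θ = 0.0850992 m².
Substituting r = 0.0771 m, L = 0.2936 m, θ = 25.5°: d²x/dθ² = -0.082628 m.
a = ω²·d²x/dθ² = (5.13)²·(-0.082628) = -2.1745 m/s²;  |a| = 2.1745 m/s².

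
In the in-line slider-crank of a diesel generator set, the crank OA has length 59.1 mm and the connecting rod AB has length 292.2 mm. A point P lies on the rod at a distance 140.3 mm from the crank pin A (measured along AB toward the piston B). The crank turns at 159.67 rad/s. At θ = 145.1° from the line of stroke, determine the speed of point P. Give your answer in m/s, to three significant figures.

6.39

ω = 159.7 rad/s.  Crank-pin speed |V_A| = rω = 9.4365 m/s, perpendicular to OA.
Rod angle: sinφ = −(r/L) sinθ ⇒ φ = -6.645°; ω_rod = −rω cosθ/√(L²−r²sin²θ) = +26.666 rad/s.
V_P = V_A + ω_rod × AP, with AP = 0.1403 m along the rod.
Components: V_Px = −rω sinθ − a·ω_rod·sinφ = -4.9661 m/s;  V_Py = rω cosθ + a·ω_rod·cosφ = -4.0233 m/s.
|V_P| = √(V_Px² + V_Py²) = 6.3913 m/s.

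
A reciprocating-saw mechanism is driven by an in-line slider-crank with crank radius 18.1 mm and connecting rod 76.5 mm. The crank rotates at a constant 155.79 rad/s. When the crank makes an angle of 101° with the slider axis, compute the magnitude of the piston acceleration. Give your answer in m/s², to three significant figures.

ω = 155.8 rad/s
x(θ) = r cosθ + √(L² − r² sin²θ); with ω constant, a = ω²·d²x/dθ².
d²x/dθ² = −r cosθ − r²(cos2θ)/√u − r⁴ sin²2θ/(4u^{3/2}),  u = L² − r² sin²θ = 0.00553657 m².
Substituting r = 0.0181 m, L = 0.0765 m, θ = 101°: d²x/dθ² = +0.0075268 m.
a = ω²·d²x/dθ² = (155.8)²·(+0.0075268) = +182.68 m/s²;  |a| = 182.68 m/s².

183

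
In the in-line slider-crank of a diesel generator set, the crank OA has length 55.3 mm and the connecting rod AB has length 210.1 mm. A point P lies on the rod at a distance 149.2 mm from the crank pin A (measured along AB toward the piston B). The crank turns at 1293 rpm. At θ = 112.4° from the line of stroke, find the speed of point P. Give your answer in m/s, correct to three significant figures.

ω = 135.4 rad/s.  Crank-pin speed |V_A| = rω = 7.4878 m/s, perpendicular to OA.
Rod angle: sinφ = −(r/L) sinθ ⇒ φ = -14.084°; ω_rod = −rω cosθ/√(L²−r²sin²θ) = +14.002 rad/s.
V_P = V_A + ω_rod × AP, with AP = 0.1492 m along the rod.
Components: V_Px = −rω sinθ − a·ω_rod·sinφ = -6.4144 m/s;  V_Py = rω cosθ + a·ω_rod·cosφ = -0.82708 m/s.
|V_P| = √(V_Px² + V_Py²) = 6.4675 m/s.

6.47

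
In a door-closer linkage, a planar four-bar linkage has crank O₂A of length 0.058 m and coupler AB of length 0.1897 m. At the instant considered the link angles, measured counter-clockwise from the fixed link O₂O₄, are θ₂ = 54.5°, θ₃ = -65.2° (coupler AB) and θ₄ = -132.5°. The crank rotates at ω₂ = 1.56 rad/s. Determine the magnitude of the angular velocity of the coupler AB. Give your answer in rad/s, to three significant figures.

ω₂ = 1.56 rad/s
Differentiating the loop-closure r₂e^{iθ₂}+r₃e^{iθ₃}=r₁+r₄e^{iθ₄} gives r₂ω₂e^{iθ₂}+r₃ω₃e^{iθ₃}=r₄ω₄e^{iθ₄}.
Eliminating the other unknown: ω₃ = r₂ω₂ sin(θ₄−θ₂) / [r₃ sin(θ₃−θ₄)].
Numerator sine = +0.12187; denominator sine = +0.92254.
Result = 0.058·1.56·(+0.12187) / (0.1897·(+0.92254)) = +0.063008 rad/s; magnitude 0.063008 rad/s.

0.0630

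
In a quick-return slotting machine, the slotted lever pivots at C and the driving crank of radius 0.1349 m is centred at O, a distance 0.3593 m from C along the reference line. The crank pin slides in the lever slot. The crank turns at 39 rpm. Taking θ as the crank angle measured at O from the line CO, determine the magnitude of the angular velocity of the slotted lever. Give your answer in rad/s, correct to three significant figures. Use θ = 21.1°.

ω = 4.084 rad/s (from 39 rpm).
Crank pin A relative to C: A = (d + r cosθ, r sinθ); lever angle φ = atan2(r sinθ, d + r cosθ).
Differentiating tanφ: φ̇ = rω(d cosθ + r)/(d² + r² + 2dr cosθ).
d² + r² + 2dr cosθ = |CA|² = 0.237734 m²;  d cosθ + r = +0.47011 m.
|ω_lever| = |0.1349·4.084·+0.47011| / 0.237734 = 1.0895 rad/s.

1.09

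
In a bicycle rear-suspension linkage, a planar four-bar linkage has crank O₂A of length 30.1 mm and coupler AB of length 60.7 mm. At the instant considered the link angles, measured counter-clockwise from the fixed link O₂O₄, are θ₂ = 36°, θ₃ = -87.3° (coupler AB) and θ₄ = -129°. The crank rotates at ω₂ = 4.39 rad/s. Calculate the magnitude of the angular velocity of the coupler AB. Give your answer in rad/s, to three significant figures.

0.847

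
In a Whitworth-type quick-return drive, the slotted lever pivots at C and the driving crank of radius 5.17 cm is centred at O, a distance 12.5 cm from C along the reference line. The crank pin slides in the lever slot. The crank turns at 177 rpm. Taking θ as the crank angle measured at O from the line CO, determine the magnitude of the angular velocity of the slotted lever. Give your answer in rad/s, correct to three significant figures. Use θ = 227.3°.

3.32

ω = 18.54 rad/s (from 177 rpm).
Crank pin A relative to C: A = (d + r cosθ, r sinθ); lever angle φ = atan2(r sinθ, d + r cosθ).
Differentiating tanφ: φ̇ = rω(d cosθ + r)/(d² + r² + 2dr cosθ).
d² + r² + 2dr cosθ = |CA|² = 0.00953268 m²;  d cosθ + r = -0.03307 m.
|ω_lever| = |0.0517·18.54·-0.03307| / 0.00953268 = 3.3244 rad/s.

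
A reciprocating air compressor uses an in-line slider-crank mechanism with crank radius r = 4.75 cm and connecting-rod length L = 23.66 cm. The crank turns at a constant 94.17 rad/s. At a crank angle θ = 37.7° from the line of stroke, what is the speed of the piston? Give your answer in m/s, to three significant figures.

ω = 94.17 rad/s
For an in-line slider-crank, x = r cosθ + √(L² − r² sin²θ), so v = −rω sinθ·[1 + r cosθ/√(L² − r² sin²θ)].
With r = 0.0475 m, L = 0.2366 m, θ = 37.7°: √(L² − r² sin²θ) = 0.23481 m.
v = −0.0475·94.17·0.61153·[1 + 0.0475·0.79122/0.23481] = -3.1732 m/s.
|v| = 3.1732 m/s.

3.17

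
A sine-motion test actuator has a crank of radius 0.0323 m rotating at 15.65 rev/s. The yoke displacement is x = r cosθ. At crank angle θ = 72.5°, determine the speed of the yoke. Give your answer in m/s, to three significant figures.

3.03

ω = 98.33 rad/s (from 15.65 rev/s).
x = r cosθ ⇒ ẋ = −rω sinθ.
|v| = rω|sinθ| = 0.0323·98.33·|sin 72.5°| = 3.0291 m/s.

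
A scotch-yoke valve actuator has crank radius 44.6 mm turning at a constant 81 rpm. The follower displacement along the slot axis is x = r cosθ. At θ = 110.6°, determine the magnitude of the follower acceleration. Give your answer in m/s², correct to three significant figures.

1.13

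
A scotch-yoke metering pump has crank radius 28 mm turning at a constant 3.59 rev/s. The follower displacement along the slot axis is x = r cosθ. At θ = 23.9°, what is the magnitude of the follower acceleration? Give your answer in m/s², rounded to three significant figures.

13.0

ω = 22.56 rad/s (from 3.59 rev/s).
x = r cosθ ⇒ ẍ = −rω² cosθ (ω constant).
|a| = rω²|cosθ| = 0.028·(22.56)²·|cos 23.9°| = 13.025 m/s².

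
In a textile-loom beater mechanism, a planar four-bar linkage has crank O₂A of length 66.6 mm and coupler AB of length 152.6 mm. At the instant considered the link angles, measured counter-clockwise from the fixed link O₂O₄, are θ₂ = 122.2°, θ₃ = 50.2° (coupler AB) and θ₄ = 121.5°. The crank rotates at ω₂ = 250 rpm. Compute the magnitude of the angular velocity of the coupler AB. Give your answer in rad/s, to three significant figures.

0.147

ω₂ = 26.18 rad/s (from 250 rpm).
Differentiating the loop-closure r₂e^{iθ₂}+r₃e^{iθ₃}=r₁+r₄e^{iθ₄} gives r₂ω₂e^{iθ₂}+r₃ω₃e^{iθ₃}=r₄ω₄e^{iθ₄}.
Eliminating the other unknown: ω₃ = r₂ω₂ sin(θ₄−θ₂) / [r₃ sin(θ₃−θ₄)].
Numerator sine = -0.01222; denominator sine = -0.94721.
Result = 0.0666·26.18·(-0.01222) / (0.1526·(-0.94721)) = +0.14737 rad/s; magnitude 0.14737 rad/s.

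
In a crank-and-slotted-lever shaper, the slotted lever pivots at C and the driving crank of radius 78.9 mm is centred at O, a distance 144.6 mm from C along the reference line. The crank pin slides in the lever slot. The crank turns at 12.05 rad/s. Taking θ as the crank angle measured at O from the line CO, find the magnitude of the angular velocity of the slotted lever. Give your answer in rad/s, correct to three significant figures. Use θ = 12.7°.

ω = 12.05 rad/s
Crank pin A relative to C: A = (d + r cosθ, r sinθ); lever angle φ = atan2(r sinθ, d + r cosθ).
Differentiating tanφ: φ̇ = rω(d cosθ + r)/(d² + r² + 2dr cosθ).
d² + r² + 2dr cosθ = |CA|² = 0.049394 m²;  d cosθ + r = +0.21996 m.
|ω_lever| = |0.0789·12.05·+0.21996| / 0.049394 = 4.2339 rad/s.

4.23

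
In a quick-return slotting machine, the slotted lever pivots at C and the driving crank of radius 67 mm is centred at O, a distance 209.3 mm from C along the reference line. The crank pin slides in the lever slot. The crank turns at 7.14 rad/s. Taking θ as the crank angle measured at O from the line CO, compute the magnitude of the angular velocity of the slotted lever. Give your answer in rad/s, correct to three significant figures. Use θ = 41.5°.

ω = 7.14 rad/s
Crank pin A relative to C: A = (d + r cosθ, r sinθ); lever angle φ = atan2(r sinθ, d + r cosθ).
Differentiating tanφ: φ̇ = rω(d cosθ + r)/(d² + r² + 2dr cosθ).
d² + r² + 2dr cosθ = |CA|² = 0.0693009 m²;  d cosθ + r = +0.22376 m.
|ω_lever| = |0.067·7.14·+0.22376| / 0.0693009 = 1.5446 rad/s.

1.54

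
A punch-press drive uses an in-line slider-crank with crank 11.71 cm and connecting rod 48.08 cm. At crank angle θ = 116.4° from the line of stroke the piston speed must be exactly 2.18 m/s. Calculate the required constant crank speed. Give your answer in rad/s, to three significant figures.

23.4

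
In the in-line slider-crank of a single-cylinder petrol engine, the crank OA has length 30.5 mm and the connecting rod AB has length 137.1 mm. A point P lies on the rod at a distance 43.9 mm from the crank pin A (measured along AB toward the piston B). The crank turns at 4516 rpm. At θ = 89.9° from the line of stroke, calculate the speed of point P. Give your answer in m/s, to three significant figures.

ω = 472.9 rad/s.  Crank-pin speed |V_A| = rω = 14.424 m/s, perpendicular to OA.
Rod angle: sinφ = −(r/L) sinθ ⇒ φ = -12.854°; ω_rod = −rω cosθ/√(L²−r²sin²θ) = -0.18834 rad/s.
V_P = V_A + ω_rod × AP, with AP = 0.0439 m along the rod.
Components: V_Px = −rω sinθ − a·ω_rod·sinφ = -14.426 m/s;  V_Py = rω cosθ + a·ω_rod·cosφ = +0.017113 m/s.
|V_P| = √(V_Px² + V_Py²) = 14.426 m/s.

14.4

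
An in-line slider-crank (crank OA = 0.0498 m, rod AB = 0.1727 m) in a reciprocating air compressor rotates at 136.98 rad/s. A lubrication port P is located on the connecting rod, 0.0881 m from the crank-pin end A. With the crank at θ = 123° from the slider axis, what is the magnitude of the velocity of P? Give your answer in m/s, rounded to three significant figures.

5.56

ω = 137 rad/s.  Crank-pin speed |V_A| = rω = 6.8216 m/s, perpendicular to OA.
Rod angle: sinφ = −(r/L) sinθ ⇒ φ = -13.995°; ω_rod = −rω cosθ/√(L²−r²sin²θ) = +22.171 rad/s.
V_P = V_A + ω_rod × AP, with AP = 0.0881 m along the rod.
Components: V_Px = −rω sinθ − a·ω_rod·sinφ = -5.2487 m/s;  V_Py = rω cosθ + a·ω_rod·cosφ = -1.82 m/s.
|V_P| = √(V_Px² + V_Py²) = 5.5553 m/s.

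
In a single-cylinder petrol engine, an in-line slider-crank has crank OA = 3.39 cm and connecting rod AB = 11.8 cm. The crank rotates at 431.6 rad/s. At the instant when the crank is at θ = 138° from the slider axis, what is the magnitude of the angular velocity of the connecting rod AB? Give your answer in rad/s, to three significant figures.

ω = 431.6 rad/s
The rod makes angle φ with the slider axis where L sinφ = r sinθ; differentiating, L cosφ·φ̇ = r ω cosθ.
L cosφ = √(L² − r² sin²θ) = 0.1158 m.
|ω_rod| = r ω |cosθ| / √(L² − r² sin²θ) = 0.0339·431.6·0.74314/0.1158 = 93.896 rad/s.

93.9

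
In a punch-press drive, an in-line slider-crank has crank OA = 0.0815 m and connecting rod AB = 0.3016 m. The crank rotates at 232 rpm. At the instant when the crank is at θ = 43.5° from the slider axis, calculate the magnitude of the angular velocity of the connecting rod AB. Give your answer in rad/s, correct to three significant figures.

4.85

ω = 24.29 rad/s (converted from 232 rpm).
The rod makes angle φ with the slider axis where L sinφ = r sinθ; differentiating, L cosφ·φ̇ = r ω cosθ.
L cosφ = √(L² − r² sin²θ) = 0.29634 m.
|ω_rod| = r ω |cosθ| / √(L² − r² sin²θ) = 0.0815·24.29·0.72537/0.29634 = 4.8468 rad/s.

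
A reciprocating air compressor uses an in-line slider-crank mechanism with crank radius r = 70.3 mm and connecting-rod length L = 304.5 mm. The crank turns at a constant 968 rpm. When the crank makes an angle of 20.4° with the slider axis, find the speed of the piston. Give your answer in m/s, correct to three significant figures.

ω = 2π·968/60 = 101.4 rad/s
For an in-line slider-crank, x = r cosθ + √(L² − r² sin²θ), so v = −rω sinθ·[1 + r cosθ/√(L² − r² sin²θ)].
With r = 0.0703 m, L = 0.3045 m, θ = 20.4°: √(L² − r² sin²θ) = 0.30351 m.
v = −0.0703·101.4·0.34857·[1 + 0.0703·0.93728/0.30351] = -3.0233 m/s.
|v| = 3.0233 m/s.

3.02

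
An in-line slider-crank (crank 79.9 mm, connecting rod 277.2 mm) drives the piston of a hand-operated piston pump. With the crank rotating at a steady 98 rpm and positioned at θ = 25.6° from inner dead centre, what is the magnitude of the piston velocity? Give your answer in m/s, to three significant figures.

0.447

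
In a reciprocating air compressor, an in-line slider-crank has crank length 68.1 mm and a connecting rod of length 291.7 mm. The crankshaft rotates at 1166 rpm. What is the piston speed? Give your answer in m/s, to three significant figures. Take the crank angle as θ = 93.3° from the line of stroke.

ω = 2π·1166/60 = 122.1 rad/s
For an in-line slider-crank, x = r cosθ + √(L² − r² sin²θ), so v = −rω sinθ·[1 + r cosθ/√(L² − r² sin²θ)].
With r = 0.0681 m, L = 0.2917 m, θ = 93.3°: √(L² − r² sin²θ) = 0.28367 m.
v = −0.0681·122.1·0.99834·[1 + 0.0681·-0.05756/0.28367] = -8.1867 m/s.
|v| = 8.1867 m/s.

8.19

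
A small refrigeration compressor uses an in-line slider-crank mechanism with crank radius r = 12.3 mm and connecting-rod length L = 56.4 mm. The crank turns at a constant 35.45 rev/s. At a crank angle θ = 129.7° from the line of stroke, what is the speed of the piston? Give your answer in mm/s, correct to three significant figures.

ω = 2π·35.5 = 222.7 rad/s
For an in-line slider-crank, x = r cosθ + √(L² − r² sin²θ), so v = −rω sinθ·[1 + r cosθ/√(L² − r² sin²θ)].
With r = 0.0123 m, L = 0.0564 m, θ = 129.7°: √(L² − r² sin²θ) = 0.0556 m.
v = −0.0123·222.7·0.76940·[1 + 0.0123·-0.63877/0.0556] = -1.81 m/s.
|v| = 1.81 m/s = 1810 mm/s.

1810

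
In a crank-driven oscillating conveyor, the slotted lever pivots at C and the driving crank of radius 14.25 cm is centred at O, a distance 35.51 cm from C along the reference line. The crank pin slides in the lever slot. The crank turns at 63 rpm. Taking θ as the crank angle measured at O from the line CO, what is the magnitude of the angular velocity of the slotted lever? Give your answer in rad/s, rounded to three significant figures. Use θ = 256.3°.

0.448

ω = 6.597 rad/s (from 63 rpm).
Crank pin A relative to C: A = (d + r cosθ, r sinθ); lever angle φ = atan2(r sinθ, d + r cosθ).
Differentiating tanφ: φ̇ = rω(d cosθ + r)/(d² + r² + 2dr cosθ).
d² + r² + 2dr cosθ = |CA|² = 0.122433 m²;  d cosθ + r = +0.058399 m.
|ω_lever| = |0.1425·6.597·+0.058399| / 0.122433 = 0.44842 rad/s.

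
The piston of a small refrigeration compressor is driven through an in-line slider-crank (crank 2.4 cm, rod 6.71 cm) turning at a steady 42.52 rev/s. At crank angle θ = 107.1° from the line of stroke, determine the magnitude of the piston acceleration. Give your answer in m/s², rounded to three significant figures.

ω = 2π·42.5 = 267.2 rad/s
x(θ) = r cosθ + √(L² − r² sin²θ); with ω constant, a = ω²·d²x/dθ².
d²x/dθ² = −r cosθ − r²(cos2θ)/√u − r⁴ sin²2θ/(4u^{3/2}),  u = L² − r² sin²θ = 0.00397621 m².
Substituting r = 0.024 m, L = 0.0671 m, θ = 107.1°: d²x/dθ² = +0.014507 m.
a = ω²·d²x/dθ² = (267.2)²·(+0.014507) = +1035.5 m/s²;  |a| = 1035.5 m/s².

1040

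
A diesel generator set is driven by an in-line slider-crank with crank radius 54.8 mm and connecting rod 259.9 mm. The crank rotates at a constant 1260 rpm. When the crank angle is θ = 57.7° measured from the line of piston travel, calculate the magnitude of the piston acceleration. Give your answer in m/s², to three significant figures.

ω = 2π·1260/60 = 131.9 rad/s
x(θ) = r cosθ + √(L² − r² sin²θ); with ω constant, a = ω²·d²x/dθ².
d²x/dθ² = −r cosθ − r²(cos2θ)/√u − r⁴ sin²2θ/(4u^{3/2}),  u = L² − r² sin²θ = 0.0654024 m².
Substituting r = 0.0548 m, L = 0.2599 m, θ = 57.7°: d²x/dθ² = -0.024356 m.
a = ω²·d²x/dθ² = (131.9)²·(-0.024356) = -424.03 m/s²;  |a| = 424.03 m/s².

424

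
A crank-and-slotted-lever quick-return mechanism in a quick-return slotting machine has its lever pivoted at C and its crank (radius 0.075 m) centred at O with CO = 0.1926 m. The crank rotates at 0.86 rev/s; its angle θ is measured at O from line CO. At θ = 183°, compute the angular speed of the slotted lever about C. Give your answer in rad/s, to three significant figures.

3.43

ω = 5.404 rad/s (from 0.86 rev/s).
Crank pin A relative to C: A = (d + r cosθ, r sinθ); lever angle φ = atan2(r sinθ, d + r cosθ).
Differentiating tanφ: φ̇ = rω(d cosθ + r)/(d² + r² + 2dr cosθ).
d² + r² + 2dr cosθ = |CA|² = 0.0138694 m²;  d cosθ + r = -0.11734 m.
|ω_lever| = |0.075·5.404·-0.11734| / 0.0138694 = 3.4286 rad/s.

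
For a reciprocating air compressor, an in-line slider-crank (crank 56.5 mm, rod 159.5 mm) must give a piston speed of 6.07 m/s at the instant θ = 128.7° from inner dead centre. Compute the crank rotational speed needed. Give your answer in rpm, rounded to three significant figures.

For an in-line slider-crank, |v_piston| = rω|sinθ|·[1 + r cosθ/√(L² − r² sin²θ)].
With r = 0.0565 m, L = 0.1595 m, θ = 128.7°: the bracketed kinematic factor |dx/dθ| = 0.033932 m.
ω = v/|dx/dθ| = 6.07/0.033932 = 178.89 rad/s.
N = 60ω/(2π) = 1708.2 rpm.

1710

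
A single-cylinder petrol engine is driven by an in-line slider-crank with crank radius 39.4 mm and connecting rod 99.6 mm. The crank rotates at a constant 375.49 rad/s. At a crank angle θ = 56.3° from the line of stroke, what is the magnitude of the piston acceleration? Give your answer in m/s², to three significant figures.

2270

ω = 375.5 rad/s
x(θ) = r cosθ + √(L² − r² sin²θ); with ω constant, a = ω²·d²x/dθ².
d²x/dθ² = −r cosθ − r²(cos2θ)/√u − r⁴ sin²2θ/(4u^{3/2}),  u = L² − r² sin²θ = 0.0088457 m².
Substituting r = 0.0394 m, L = 0.0996 m, θ = 56.3°: d²x/dθ² = -0.016135 m.
a = ω²·d²x/dθ² = (375.5)²·(-0.016135) = -2274.9 m/s²;  |a| = 2274.9 m/s².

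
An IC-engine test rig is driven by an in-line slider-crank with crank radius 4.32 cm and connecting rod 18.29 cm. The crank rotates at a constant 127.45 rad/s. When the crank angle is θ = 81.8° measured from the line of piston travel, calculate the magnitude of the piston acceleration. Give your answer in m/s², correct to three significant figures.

ω = 127.5 rad/s
x(θ) = r cosθ + √(L² − r² sin²θ); with ω constant, a = ω²·d²x/dθ².
d²x/dθ² = −r cosθ − r²(cos2θ)/√u − r⁴ sin²2θ/(4u^{3/2}),  u = L² − r² sin²θ = 0.0316241 m².
Substituting r = 0.0432 m, L = 0.1829 m, θ = 81.8°: d²x/dθ² = +0.0038935 m.
a = ω²·d²x/dθ² = (127.5)²·(+0.0038935) = +63.244 m/s²;  |a| = 63.244 m/s².

63.2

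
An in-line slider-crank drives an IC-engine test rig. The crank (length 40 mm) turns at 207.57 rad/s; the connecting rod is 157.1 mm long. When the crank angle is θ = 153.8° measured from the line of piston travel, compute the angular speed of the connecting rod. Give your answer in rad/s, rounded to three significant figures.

ω = 207.6 rad/s
The rod makes angle φ with the slider axis where L sinφ = r sinθ; differentiating, L cosφ·φ̇ = r ω cosθ.
L cosφ = √(L² − r² sin²θ) = 0.1561 m.
|ω_rod| = r ω |cosθ| / √(L² − r² sin²θ) = 0.04·207.6·0.89726/0.1561 = 47.723 rad/s.

47.7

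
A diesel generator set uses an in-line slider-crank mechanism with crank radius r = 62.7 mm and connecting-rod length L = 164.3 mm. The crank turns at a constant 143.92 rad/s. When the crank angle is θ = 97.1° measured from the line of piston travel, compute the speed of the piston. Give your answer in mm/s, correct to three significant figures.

8500

ω = 143.9 rad/s
For an in-line slider-crank, x = r cosθ + √(L² − r² sin²θ), so v = −rω sinθ·[1 + r cosθ/√(L² − r² sin²θ)].
With r = 0.0627 m, L = 0.1643 m, θ = 97.1°: √(L² − r² sin²θ) = 0.15206 m.
v = −0.0627·143.9·0.99233·[1 + 0.0627·-0.12360/0.15206] = -8.4982 m/s.
|v| = 8.4982 m/s = 8498.2 mm/s.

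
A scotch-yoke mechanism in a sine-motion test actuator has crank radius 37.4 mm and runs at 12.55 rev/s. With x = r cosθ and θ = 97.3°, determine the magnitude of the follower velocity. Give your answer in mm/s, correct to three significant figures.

ω = 78.85 rad/s (from 12.55 rev/s).
x = r cosθ ⇒ ẋ = −rω sinθ.
|v| = rω|sinθ| = 0.0374·78.85·|sin 97.3°| = 2.9252 m/s = 2925.2 mm/s.

2930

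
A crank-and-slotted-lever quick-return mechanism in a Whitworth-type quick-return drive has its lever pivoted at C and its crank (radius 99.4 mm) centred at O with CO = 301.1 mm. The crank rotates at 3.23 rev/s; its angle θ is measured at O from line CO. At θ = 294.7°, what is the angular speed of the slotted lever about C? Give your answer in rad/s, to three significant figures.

ω = 20.29 rad/s (from 3.23 rev/s).
Crank pin A relative to C: A = (d + r cosθ, r sinθ); lever angle φ = atan2(r sinθ, d + r cosθ).
Differentiating tanφ: φ̇ = rω(d cosθ + r)/(d² + r² + 2dr cosθ).
d² + r² + 2dr cosθ = |CA|² = 0.125555 m²;  d cosθ + r = +0.22522 m.
|ω_lever| = |0.0994·20.29·+0.22522| / 0.125555 = 3.6186 rad/s.

3.62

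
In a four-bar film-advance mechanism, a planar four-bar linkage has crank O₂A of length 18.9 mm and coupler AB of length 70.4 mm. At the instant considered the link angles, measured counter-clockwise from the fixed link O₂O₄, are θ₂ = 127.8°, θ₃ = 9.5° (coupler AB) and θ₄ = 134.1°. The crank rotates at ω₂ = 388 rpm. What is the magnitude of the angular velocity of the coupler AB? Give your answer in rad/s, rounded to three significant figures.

1.45

ω₂ = 40.63 rad/s (from 388 rpm).
Differentiating the loop-closure r₂e^{iθ₂}+r₃e^{iθ₃}=r₁+r₄e^{iθ₄} gives r₂ω₂e^{iθ₂}+r₃ω₃e^{iθ₃}=r₄ω₄e^{iθ₄}.
Eliminating the other unknown: ω₃ = r₂ω₂ sin(θ₄−θ₂) / [r₃ sin(θ₃−θ₄)].
Numerator sine = +0.10973; denominator sine = -0.82314.
Result = 0.0189·40.63·(+0.10973) / (0.0704·(-0.82314)) = -1.4542 rad/s; magnitude 1.4542 rad/s.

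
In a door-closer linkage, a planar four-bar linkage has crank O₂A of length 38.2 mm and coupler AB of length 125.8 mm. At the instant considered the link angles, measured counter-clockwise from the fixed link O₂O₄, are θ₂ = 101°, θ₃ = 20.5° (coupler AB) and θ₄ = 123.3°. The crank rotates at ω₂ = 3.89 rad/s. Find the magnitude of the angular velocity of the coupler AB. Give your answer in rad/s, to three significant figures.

ω₂ = 3.89 rad/s
Differentiating the loop-closure r₂e^{iθ₂}+r₃e^{iθ₃}=r₁+r₄e^{iθ₄} gives r₂ω₂e^{iθ₂}+r₃ω₃e^{iθ₃}=r₄ω₄e^{iθ₄}.
Eliminating the other unknown: ω₃ = r₂ω₂ sin(θ₄−θ₂) / [r₃ sin(θ₃−θ₄)].
Numerator sine = +0.37946; denominator sine = -0.97515.
Result = 0.0382·3.89·(+0.37946) / (0.1258·(-0.97515)) = -0.45965 rad/s; magnitude 0.45965 rad/s.

0.460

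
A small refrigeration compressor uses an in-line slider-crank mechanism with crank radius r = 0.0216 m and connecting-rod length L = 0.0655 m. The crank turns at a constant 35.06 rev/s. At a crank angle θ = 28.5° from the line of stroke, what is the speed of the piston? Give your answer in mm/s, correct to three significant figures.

2940

ω = 2π·35.1 = 220.3 rad/s
For an in-line slider-crank, x = r cosθ + √(L² − r² sin²θ), so v = −rω sinθ·[1 + r cosθ/√(L² − r² sin²θ)].
With r = 0.0216 m, L = 0.0655 m, θ = 28.5°: √(L² − r² sin²θ) = 0.064684 m.
v = −0.0216·220.3·0.47716·[1 + 0.0216·0.87882/0.064684] = -2.9367 m/s.
|v| = 2.9367 m/s = 2936.7 mm/s.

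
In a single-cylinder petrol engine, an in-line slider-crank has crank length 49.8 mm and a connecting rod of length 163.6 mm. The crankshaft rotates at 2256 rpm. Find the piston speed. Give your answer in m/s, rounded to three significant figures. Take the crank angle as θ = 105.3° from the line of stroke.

ω = 2π·2256/60 = 236.2 rad/s
For an in-line slider-crank, x = r cosθ + √(L² − r² sin²θ), so v = −rω sinθ·[1 + r cosθ/√(L² − r² sin²θ)].
With r = 0.0498 m, L = 0.1636 m, θ = 105.3°: √(L² − r² sin²θ) = 0.15639 m.
v = −0.0498·236.2·0.96456·[1 + 0.0498·-0.26387/0.15639] = -10.395 m/s.
|v| = 10.395 m/s.

10.4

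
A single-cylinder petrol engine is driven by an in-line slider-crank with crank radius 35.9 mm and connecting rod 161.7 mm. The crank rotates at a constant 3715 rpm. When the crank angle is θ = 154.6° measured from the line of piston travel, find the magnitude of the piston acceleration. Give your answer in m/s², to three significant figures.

4130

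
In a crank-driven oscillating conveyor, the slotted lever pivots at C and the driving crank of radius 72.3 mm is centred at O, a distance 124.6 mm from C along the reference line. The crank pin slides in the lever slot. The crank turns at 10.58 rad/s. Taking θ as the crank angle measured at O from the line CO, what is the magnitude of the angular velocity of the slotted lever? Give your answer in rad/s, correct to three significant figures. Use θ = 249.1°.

1.49

ω = 10.58 rad/s
Crank pin A relative to C: A = (d + r cosθ, r sinθ); lever angle φ = atan2(r sinθ, d + r cosθ).
Differentiating tanφ: φ̇ = rω(d cosθ + r)/(d² + r² + 2dr cosθ).
d² + r² + 2dr cosθ = |CA|² = 0.014325 m²;  d cosθ + r = +0.02785 m.
|ω_lever| = |0.0723·10.58·+0.02785| / 0.014325 = 1.4872 rad/s.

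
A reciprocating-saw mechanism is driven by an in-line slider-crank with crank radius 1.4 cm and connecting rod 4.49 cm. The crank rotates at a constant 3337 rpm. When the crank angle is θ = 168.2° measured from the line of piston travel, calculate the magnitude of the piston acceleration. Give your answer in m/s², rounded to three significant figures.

1180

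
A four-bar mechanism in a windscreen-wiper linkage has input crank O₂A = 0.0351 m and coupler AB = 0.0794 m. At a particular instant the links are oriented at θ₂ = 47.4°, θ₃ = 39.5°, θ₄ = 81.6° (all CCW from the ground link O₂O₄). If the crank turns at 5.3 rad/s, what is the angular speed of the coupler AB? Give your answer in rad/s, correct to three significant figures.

1.96

ω₂ = 5.3 rad/s
Differentiating the loop-closure r₂e^{iθ₂}+r₃e^{iθ₃}=r₁+r₄e^{iθ₄} gives r₂ω₂e^{iθ₂}+r₃ω₃e^{iθ₃}=r₄ω₄e^{iθ₄}.
Eliminating the other unknown: ω₃ = r₂ω₂ sin(θ₄−θ₂) / [r₃ sin(θ₃−θ₄)].
Numerator sine = +0.56208; denominator sine = -0.67043.
Result = 0.0351·5.3·(+0.56208) / (0.0794·(-0.67043)) = -1.9643 rad/s; magnitude 1.9643 rad/s.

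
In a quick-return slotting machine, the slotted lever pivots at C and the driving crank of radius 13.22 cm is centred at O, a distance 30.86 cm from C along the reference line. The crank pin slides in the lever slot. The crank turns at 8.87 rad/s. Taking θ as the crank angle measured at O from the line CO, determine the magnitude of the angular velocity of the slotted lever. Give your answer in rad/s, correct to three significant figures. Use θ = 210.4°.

ω = 8.87 rad/s
Crank pin A relative to C: A = (d + r cosθ, r sinθ); lever angle φ = atan2(r sinθ, d + r cosθ).
Differentiating tanφ: φ̇ = rω(d cosθ + r)/(d² + r² + 2dr cosθ).
d² + r² + 2dr cosθ = |CA|² = 0.042335 m²;  d cosθ + r = -0.13397 m.
|ω_lever| = |0.1322·8.87·-0.13397| / 0.042335 = 3.7108 rad/s.

3.71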